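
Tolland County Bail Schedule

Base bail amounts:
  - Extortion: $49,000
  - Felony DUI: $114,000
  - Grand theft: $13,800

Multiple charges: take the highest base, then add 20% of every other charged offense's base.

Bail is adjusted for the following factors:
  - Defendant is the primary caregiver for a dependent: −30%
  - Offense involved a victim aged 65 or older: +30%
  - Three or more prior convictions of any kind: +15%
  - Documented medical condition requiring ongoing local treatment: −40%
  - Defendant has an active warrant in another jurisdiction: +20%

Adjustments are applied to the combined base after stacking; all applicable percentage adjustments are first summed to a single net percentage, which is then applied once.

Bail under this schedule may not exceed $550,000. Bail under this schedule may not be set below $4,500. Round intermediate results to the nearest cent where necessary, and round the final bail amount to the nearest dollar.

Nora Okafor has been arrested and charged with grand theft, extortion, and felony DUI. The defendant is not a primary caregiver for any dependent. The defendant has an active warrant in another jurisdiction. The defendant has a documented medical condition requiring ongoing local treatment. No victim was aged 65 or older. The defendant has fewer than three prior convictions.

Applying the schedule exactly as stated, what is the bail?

Base amounts from the schedule: grand theft $13,800; extortion $49,000; felony DUI $114,000.
Stacking rule: highest base plus 20% of each additional charge. Highest is felony DUI at $114,000. Additional: $13,800 × 20% = $2,760; $49,000 × 20% = $9,800. Combined base = $114,000 + $12,560 = $126,560.
Net percentage adjustment: −40% +20% = −20%. $126,560 × 0.8 = $101,248.
$101,248 is within the $550,000 maximum.
$101,248 is at or above the $4,500 minimum.

$101,248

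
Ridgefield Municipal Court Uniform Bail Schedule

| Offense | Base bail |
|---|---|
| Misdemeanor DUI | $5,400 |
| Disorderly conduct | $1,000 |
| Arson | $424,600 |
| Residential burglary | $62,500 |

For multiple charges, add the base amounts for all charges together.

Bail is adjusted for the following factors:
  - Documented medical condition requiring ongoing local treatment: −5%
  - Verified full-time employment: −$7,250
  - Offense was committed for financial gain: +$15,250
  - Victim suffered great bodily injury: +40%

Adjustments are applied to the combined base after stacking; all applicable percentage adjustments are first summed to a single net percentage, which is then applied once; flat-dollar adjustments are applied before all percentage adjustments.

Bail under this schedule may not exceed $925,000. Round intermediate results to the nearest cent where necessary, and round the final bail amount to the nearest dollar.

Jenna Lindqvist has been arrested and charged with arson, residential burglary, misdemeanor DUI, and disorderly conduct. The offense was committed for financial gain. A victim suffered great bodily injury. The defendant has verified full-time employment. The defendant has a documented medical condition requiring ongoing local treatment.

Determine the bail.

$677,025

Base amounts from the schedule: arson $424,600; residential burglary $62,500; misdemeanor DUI $5,400; disorderly conduct $1,000.
Stacking rule: sum of all bases. $424,600 + $62,500 + $5,400 + $1,000 = $493,500.
Verified full-time employment (−$7,250 flat): $493,500 − $7,250 = $486,250.
Offense was committed for financial gain (+$15,250 flat): $486,250 + $15,250 = $501,500.
Net percentage adjustment: −5% +40% = +35%. $501,500 × 1.35 = $677,025.
$677,025 is within the $925,000 maximum.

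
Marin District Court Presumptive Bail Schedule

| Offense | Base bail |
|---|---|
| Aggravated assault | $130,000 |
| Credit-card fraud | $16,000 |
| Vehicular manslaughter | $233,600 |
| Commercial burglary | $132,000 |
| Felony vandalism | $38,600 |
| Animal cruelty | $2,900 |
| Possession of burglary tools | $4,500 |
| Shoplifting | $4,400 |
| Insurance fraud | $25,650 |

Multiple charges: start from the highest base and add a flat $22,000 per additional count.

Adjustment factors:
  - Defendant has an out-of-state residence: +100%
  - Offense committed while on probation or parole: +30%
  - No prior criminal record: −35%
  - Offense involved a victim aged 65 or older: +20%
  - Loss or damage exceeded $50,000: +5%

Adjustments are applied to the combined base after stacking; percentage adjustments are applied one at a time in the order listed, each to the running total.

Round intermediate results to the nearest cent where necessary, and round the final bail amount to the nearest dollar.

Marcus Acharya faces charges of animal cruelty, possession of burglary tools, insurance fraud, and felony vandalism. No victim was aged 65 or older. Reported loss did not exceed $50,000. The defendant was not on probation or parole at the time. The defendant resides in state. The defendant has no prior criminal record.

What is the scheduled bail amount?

Base amounts from the schedule: animal cruelty $2,900; possession of burglary tools $4,500; insurance fraud $25,650; felony vandalism $38,600.
Stacking rule: highest base plus $22,000 per additional charge. Highest is felony vandalism at $38,600; 3 additional charges → +$66,000. Combined base = $104,600.
No prior criminal record (−35%): $104,600 × 0.65 = $67,990.

$67,990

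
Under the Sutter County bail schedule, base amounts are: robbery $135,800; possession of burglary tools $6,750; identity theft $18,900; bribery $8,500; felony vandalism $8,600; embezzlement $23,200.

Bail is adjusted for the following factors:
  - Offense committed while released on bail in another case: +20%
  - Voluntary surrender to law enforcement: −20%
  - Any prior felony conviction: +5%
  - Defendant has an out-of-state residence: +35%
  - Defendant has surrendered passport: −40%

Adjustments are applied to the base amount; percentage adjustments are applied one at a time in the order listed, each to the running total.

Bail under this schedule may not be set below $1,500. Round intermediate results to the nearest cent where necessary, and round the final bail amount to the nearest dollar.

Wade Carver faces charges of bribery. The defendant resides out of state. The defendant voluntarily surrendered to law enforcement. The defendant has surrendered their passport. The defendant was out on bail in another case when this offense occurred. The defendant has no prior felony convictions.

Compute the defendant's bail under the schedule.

$6,610

Base amounts from the schedule: bribery $8,500.
Single charge. Combined base = $8,500.
Offense committed while released on bail in another case (+20%): $8,500 × 1.2 = $10,200.
Voluntary surrender to law enforcement (−20%): $10,200 × 0.8 = $8,160.
Defendant has an out-of-state residence (+35%): $8,160 × 1.35 = $11,016.
Defendant has surrendered passport (−40%): $11,016 × 0.6 = $6,609.60.
$6,609.60 is at or above the $1,500 minimum.
Rounded to the nearest dollar: $6,610.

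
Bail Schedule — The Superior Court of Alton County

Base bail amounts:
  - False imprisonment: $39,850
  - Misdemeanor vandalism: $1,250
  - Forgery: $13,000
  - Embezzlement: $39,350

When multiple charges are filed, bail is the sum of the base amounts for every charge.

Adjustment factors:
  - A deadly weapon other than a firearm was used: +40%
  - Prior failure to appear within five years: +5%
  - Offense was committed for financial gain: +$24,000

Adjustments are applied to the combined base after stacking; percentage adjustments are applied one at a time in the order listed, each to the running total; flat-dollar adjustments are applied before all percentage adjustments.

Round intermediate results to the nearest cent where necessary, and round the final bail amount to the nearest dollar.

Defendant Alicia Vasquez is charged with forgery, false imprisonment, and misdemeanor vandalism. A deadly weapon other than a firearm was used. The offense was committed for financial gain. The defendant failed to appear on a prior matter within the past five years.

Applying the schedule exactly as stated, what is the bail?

Base amounts from the schedule: forgery $13,000; false imprisonment $39,850; misdemeanor vandalism $1,250.
Stacking rule: sum of all bases. $13,000 + $39,850 + $1,250 = $54,100.
Offense was committed for financial gain (+$24,000 flat): $54,100 + $24,000 = $78,100.
A deadly weapon other than a firearm was used (+40%): $78,100 × 1.4 = $109,340.
Prior failure to appear within five years (+5%): $109,340 × 1.05 = $114,807.

$114,807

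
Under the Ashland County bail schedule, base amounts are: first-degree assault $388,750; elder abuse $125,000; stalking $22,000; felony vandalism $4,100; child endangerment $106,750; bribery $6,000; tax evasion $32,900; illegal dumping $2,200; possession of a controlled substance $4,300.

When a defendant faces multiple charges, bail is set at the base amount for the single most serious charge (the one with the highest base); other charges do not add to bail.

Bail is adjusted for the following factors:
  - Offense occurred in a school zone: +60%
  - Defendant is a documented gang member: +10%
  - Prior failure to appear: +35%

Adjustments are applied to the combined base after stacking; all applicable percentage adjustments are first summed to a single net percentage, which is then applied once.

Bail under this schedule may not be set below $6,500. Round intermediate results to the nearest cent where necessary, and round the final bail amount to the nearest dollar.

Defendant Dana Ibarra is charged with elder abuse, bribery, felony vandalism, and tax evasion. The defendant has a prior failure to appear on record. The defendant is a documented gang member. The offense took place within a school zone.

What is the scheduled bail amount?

$256,250

Base amounts from the schedule: elder abuse $125,000; bribery $6,000; felony vandalism $4,100; tax evasion $32,900.
Stacking rule: use the highest base only. Highest is elder abuse at $125,000. Combined base = $125,000.
Net percentage adjustment: +60% +10% +35% = +105%. $125,000 × 2.05 = $256,250.
$256,250 is at or above the $6,500 minimum.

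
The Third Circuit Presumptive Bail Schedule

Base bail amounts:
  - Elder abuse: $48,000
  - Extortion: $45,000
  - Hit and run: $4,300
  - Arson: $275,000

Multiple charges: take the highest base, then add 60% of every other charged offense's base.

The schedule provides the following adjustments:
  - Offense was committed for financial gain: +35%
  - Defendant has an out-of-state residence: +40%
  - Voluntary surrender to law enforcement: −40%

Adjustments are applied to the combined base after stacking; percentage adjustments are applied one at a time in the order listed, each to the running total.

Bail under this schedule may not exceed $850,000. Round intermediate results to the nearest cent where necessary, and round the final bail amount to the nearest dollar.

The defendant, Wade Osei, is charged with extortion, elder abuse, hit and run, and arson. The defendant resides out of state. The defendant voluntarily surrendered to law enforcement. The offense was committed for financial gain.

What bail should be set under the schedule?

$378,053

Base amounts from the schedule: extortion $45,000; elder abuse $48,000; hit and run $4,300; arson $275,000.
Stacking rule: highest base plus 60% of each additional charge. Highest is arson at $275,000. Additional: $45,000 × 60% = $27,000; $48,000 × 60% = $28,800; $4,300 × 60% = $2,580. Combined base = $275,000 + $58,380 = $333,380.
Offense was committed for financial gain (+35%): $333,380 × 1.35 = $450,063.
Defendant has an out-of-state residence (+40%): $450,063 × 1.4 = $630,088.20.
Voluntary surrender to law enforcement (−40%): $630,088.20 × 0.6 = $378,052.92.
$378,052.92 is within the $850,000 maximum.
Rounded to the nearest dollar: $378,053.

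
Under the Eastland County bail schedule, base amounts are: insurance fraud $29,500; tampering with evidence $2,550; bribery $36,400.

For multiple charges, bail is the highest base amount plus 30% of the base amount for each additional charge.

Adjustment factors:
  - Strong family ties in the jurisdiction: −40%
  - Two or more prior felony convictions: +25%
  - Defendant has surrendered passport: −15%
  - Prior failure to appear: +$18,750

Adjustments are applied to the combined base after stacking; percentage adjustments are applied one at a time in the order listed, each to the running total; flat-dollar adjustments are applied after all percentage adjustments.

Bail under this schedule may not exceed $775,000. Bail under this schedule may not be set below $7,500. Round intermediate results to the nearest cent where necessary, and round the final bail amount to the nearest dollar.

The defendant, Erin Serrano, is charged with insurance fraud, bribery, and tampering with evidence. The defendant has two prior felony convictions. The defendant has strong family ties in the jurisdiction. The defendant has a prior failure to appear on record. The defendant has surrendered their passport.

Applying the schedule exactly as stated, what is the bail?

Base amounts from the schedule: insurance fraud $29,500; bribery $36,400; tampering with evidence $2,550.
Stacking rule: highest base plus 30% of each additional charge. Highest is bribery at $36,400. Additional: $29,500 × 30% = $8,850; $2,550 × 30% = $765. Combined base = $36,400 + $9,615 = $46,015.
Strong family ties in the jurisdiction (−40%): $46,015 × 0.6 = $27,609.
Two or more prior felony convictions (+25%): $27,609 × 1.25 = $34,511.25.
Defendant has surrendered passport (−15%): $34,511.25 × 0.85 = $29,334.56.
Prior failure to appear (+$18,750 flat): $29,334.56 + $18,750 = $48,084.56.
$48,084.56 is within the $775,000 maximum.
$48,084.56 is at or above the $7,500 minimum.
Rounded to the nearest dollar: $48,085.

$48,085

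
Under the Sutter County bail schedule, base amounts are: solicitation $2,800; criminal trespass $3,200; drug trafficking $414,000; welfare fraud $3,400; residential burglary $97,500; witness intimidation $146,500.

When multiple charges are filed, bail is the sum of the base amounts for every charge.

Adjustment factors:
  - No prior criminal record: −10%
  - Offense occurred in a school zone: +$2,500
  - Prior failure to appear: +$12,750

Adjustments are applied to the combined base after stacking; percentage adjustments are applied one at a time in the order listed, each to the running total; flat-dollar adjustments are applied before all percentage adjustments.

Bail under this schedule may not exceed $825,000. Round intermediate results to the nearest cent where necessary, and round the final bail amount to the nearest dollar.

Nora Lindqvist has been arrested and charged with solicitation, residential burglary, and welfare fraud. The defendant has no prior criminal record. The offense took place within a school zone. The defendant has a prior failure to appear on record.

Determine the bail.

$107,055

Base amounts from the schedule: solicitation $2,800; residential burglary $97,500; welfare fraud $3,400.
Stacking rule: sum of all bases. $2,800 + $97,500 + $3,400 = $103,700.
Offense occurred in a school zone (+$2,500 flat): $103,700 + $2,500 = $106,200.
Prior failure to appear (+$12,750 flat): $106,200 + $12,750 = $118,950.
No prior criminal record (−10%): $118,950 × 0.9 = $107,055.
$107,055 is within the $825,000 maximum.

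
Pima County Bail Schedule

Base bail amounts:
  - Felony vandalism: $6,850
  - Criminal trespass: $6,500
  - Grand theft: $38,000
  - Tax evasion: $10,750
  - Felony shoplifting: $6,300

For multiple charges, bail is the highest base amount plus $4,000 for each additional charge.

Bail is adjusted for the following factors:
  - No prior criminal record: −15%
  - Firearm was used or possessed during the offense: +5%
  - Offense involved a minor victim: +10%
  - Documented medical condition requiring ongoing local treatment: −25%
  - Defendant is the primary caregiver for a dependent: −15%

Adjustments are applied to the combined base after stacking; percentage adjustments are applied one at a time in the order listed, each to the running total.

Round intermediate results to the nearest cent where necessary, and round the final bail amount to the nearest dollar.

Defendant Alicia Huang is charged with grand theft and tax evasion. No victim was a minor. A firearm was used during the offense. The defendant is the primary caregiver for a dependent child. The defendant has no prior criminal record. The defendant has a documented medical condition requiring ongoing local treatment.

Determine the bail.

$23,897

Base amounts from the schedule: grand theft $38,000; tax evasion $10,750.
Stacking rule: highest base plus $4,000 per additional charge. Highest is grand theft at $38,000; 1 additional charge → +$4,000. Combined base = $42,000.
No prior criminal record (−15%): $42,000 × 0.85 = $35,700.
Firearm was used or possessed during the offense (+5%): $35,700 × 1.05 = $37,485.
Documented medical condition requiring ongoing local treatment (−25%): $37,485 × 0.75 = $28,113.75.
Defendant is the primary caregiver for a dependent (−15%): $28,113.75 × 0.85 = $23,896.69.
Rounded to the nearest dollar: $23,897.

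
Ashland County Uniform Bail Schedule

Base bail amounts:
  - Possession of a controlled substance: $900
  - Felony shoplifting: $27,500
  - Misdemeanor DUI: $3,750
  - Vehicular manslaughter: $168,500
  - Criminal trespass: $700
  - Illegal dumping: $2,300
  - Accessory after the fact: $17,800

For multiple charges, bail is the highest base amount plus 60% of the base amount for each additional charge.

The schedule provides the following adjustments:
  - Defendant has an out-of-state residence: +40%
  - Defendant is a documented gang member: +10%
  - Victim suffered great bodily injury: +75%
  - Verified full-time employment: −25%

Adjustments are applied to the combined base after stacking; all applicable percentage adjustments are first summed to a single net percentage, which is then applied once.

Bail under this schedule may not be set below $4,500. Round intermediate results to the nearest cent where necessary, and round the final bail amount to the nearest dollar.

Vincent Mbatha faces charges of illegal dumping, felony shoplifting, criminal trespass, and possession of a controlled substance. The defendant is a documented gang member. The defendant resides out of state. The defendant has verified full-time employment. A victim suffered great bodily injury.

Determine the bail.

$59,680

Base amounts from the schedule: illegal dumping $2,300; felony shoplifting $27,500; criminal trespass $700; possession of a controlled substance $900.
Stacking rule: highest base plus 60% of each additional charge. Highest is felony shoplifting at $27,500. Additional: $2,300 × 60% = $1,380; $700 × 60% = $420; $900 × 60% = $540. Combined base = $27,500 + $2,340 = $29,840.
Net percentage adjustment: +40% +10% +75% −25% = +100%. $29,840 × 2 = $59,680.
$59,680 is at or above the $4,500 minimum.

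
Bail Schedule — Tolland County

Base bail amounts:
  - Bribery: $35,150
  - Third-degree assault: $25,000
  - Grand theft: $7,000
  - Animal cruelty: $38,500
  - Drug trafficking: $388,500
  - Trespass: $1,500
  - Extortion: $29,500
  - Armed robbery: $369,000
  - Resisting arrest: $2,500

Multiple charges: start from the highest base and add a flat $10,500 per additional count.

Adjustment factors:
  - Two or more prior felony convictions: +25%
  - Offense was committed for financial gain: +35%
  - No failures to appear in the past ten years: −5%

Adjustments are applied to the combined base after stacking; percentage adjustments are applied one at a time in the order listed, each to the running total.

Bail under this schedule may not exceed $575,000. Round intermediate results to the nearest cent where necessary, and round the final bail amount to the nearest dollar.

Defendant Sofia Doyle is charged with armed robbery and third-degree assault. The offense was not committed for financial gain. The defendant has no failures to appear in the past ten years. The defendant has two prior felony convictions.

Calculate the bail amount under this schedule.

$450,656

Base amounts from the schedule: armed robbery $369,000; third-degree assault $25,000.
Stacking rule: highest base plus $10,500 per additional charge. Highest is armed robbery at $369,000; 1 additional charge → +$10,500. Combined base = $379,500.
Two or more prior felony convictions (+25%): $379,500 × 1.25 = $474,375.
No failures to appear in the past ten years (−5%): $474,375 × 0.95 = $450,656.25.
$450,656.25 is within the $575,000 maximum.
Rounded to the nearest dollar: $450,656.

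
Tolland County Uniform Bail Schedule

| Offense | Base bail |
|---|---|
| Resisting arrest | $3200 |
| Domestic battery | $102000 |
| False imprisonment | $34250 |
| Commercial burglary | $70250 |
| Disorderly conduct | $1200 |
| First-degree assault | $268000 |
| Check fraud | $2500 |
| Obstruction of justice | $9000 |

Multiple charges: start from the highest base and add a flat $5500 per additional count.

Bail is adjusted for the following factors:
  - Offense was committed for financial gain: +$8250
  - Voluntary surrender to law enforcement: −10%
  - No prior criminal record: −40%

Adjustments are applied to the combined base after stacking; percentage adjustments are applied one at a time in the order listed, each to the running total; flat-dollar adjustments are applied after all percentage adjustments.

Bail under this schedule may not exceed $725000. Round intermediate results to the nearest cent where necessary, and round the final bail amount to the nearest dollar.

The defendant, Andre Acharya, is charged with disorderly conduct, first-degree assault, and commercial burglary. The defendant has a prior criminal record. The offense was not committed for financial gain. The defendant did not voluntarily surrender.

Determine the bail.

Base amounts from the schedule: disorderly conduct $1200; first-degree assault $268000; commercial burglary $70250.
Stacking rule: highest base plus $5500 per additional charge. Highest is first-degree assault at $268000; 2 additional charges → +$11000. Combined base = $279000.
No adjustment factors apply to this defendant.
$279000 is within the $725000 maximum.

$279000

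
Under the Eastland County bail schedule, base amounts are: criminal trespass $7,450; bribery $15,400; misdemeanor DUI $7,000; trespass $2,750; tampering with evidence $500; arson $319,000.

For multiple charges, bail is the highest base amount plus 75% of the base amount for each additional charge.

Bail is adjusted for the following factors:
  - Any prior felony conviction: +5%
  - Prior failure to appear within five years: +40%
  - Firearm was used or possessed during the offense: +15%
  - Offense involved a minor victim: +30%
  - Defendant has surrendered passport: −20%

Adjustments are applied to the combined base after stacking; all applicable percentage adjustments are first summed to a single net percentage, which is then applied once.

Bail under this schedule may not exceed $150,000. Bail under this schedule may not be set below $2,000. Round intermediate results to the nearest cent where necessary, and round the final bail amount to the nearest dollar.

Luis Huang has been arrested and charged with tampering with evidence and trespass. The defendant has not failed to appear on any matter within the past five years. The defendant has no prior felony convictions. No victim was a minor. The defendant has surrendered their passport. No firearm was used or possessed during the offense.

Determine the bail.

Base amounts from the schedule: tampering with evidence $500; trespass $2,750.
Stacking rule: highest base plus 75% of each additional charge. Highest is trespass at $2,750. Additional: $500 × 75% = $375. Combined base = $2,750 + $375 = $3,125.
Defendant has surrendered passport (−20%): $3,125 × 0.8 = $2,500.
$2,500 is within the $150,000 maximum.
$2,500 is at or above the $2,000 minimum.

$2,500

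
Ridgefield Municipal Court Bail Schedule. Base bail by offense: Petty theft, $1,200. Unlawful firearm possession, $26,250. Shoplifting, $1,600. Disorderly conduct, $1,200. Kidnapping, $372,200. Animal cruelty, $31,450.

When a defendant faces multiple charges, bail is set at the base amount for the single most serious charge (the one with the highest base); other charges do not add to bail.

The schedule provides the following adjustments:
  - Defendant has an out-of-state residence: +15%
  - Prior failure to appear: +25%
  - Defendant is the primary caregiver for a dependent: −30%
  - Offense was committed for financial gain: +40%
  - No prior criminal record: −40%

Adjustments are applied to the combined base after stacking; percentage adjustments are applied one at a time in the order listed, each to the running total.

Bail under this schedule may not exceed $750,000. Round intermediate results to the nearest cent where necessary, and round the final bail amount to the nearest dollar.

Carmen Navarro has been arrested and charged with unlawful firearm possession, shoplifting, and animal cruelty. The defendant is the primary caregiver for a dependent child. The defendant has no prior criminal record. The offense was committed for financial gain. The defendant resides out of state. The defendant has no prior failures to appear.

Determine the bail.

$21,266

Base amounts from the schedule: unlawful firearm possession $26,250; shoplifting $1,600; animal cruelty $31,450.
Stacking rule: use the highest base only. Highest is animal cruelty at $31,450. Combined base = $31,450.
Defendant has an out-of-state residence (+15%): $31,450 × 1.15 = $36,167.50.
Defendant is the primary caregiver for a dependent (−30%): $36,167.50 × 0.7 = $25,317.25.
Offense was committed for financial gain (+40%): $25,317.25 × 1.4 = $35,444.15.
No prior criminal record (−40%): $35,444.15 × 0.6 = $21,266.49.
$21,266.49 is within the $750,000 maximum.
Rounded to the nearest dollar: $21,266.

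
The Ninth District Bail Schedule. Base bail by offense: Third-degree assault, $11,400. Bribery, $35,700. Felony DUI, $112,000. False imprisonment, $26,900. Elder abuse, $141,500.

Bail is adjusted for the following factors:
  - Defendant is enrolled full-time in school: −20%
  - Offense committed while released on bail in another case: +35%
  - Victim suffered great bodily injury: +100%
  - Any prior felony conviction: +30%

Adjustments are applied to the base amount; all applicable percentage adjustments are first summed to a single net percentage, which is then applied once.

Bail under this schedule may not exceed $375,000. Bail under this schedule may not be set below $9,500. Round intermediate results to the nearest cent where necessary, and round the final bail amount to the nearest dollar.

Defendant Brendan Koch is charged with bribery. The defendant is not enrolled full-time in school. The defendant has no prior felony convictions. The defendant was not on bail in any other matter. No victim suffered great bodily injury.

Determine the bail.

Base amounts from the schedule: bribery $35,700.
Single charge. Combined base = $35,700.
No adjustment factors apply to this defendant.
$35,700 is within the $375,000 maximum.
$35,700 is at or above the $9,500 minimum.

$35,700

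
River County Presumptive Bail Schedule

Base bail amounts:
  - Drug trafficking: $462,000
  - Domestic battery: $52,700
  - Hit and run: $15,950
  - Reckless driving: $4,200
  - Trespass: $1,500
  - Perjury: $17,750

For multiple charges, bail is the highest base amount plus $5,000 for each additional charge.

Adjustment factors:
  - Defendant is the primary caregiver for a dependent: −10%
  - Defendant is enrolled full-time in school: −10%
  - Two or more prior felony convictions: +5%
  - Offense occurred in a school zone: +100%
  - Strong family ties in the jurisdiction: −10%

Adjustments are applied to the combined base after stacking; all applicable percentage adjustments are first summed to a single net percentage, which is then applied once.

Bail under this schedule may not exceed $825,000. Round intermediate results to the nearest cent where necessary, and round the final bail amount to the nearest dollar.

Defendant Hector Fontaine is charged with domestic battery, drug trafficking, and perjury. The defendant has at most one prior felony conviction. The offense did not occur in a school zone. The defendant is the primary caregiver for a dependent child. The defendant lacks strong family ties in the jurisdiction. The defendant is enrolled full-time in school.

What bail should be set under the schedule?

$377,600

Base amounts from the schedule: domestic battery $52,700; drug trafficking $462,000; perjury $17,750.
Stacking rule: highest base plus $5,000 per additional charge. Highest is drug trafficking at $462,000; 2 additional charges → +$10,000. Combined base = $472,000.
Net percentage adjustment: −10% −10% = −20%. $472,000 × 0.8 = $377,600.
$377,600 is within the $825,000 maximum.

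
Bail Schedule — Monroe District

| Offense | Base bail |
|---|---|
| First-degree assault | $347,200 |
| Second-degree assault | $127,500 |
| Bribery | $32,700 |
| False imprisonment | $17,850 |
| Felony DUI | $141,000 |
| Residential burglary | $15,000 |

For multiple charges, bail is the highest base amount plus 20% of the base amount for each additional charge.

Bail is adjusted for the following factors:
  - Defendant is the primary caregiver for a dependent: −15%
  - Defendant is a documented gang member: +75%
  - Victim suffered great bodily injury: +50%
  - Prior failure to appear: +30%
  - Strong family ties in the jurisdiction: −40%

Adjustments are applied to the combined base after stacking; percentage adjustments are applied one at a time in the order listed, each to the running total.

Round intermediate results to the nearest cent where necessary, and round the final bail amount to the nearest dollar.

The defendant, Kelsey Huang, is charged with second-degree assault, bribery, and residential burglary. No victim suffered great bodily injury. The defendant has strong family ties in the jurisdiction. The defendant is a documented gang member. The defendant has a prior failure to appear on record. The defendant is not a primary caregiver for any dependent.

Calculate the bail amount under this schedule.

Base amounts from the schedule: second-degree assault $127,500; bribery $32,700; residential burglary $15,000.
Stacking rule: highest base plus 20% of each additional charge. Highest is second-degree assault at $127,500. Additional: $32,700 × 20% = $6,540; $15,000 × 20% = $3,000. Combined base = $127,500 + $9,540 = $137,040.
Defendant is a documented gang member (+75%): $137,040 × 1.75 = $239,820.
Prior failure to appear (+30%): $239,820 × 1.3 = $311,766.
Strong family ties in the jurisdiction (−40%): $311,766 × 0.6 = $187,059.60.
Rounded to the nearest dollar: $187,060.

$187,060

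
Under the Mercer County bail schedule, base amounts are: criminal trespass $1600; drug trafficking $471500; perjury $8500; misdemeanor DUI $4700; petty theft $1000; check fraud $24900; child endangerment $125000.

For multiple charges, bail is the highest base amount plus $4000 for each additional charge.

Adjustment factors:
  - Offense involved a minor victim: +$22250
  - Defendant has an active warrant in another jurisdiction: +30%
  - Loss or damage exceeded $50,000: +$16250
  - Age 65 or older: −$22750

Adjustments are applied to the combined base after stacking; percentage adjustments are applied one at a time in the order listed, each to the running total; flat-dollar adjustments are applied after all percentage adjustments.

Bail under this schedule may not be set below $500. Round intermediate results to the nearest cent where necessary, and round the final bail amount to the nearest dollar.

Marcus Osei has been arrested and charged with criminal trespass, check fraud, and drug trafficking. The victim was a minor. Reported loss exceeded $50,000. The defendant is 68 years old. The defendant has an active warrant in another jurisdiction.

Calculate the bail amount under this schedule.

Base amounts from the schedule: criminal trespass $1600; check fraud $24900; drug trafficking $471500.
Stacking rule: highest base plus $4000 per additional charge. Highest is drug trafficking at $471500; 2 additional charges → +$8000. Combined base = $479500.
Defendant has an active warrant in another jurisdiction (+30%): $479500 × 1.3 = $623350.
Offense involved a minor victim (+$22250 flat): $623350 + $22250 = $645600.
Loss or damage exceeded $50,000 (+$16250 flat): $645600 + $16250 = $661850.
Age 65 or older (−$22750 flat): $661850 − $22750 = $639100.
$639100 is at or above the $500 minimum.

$639100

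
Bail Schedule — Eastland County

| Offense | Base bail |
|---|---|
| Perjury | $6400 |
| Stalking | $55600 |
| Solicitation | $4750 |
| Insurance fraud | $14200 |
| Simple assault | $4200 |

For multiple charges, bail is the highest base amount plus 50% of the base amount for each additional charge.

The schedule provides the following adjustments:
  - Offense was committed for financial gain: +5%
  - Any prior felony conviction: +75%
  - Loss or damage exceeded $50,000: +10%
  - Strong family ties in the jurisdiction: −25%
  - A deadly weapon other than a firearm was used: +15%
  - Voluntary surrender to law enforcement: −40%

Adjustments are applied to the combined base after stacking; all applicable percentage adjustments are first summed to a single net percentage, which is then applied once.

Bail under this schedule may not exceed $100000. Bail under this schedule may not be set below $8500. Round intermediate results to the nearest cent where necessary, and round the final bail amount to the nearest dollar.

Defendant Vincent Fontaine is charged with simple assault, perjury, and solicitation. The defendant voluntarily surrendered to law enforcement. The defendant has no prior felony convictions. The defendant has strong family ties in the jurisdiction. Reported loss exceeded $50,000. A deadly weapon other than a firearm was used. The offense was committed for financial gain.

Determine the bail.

$8500

Base amounts from the schedule: simple assault $4200; perjury $6400; solicitation $4750.
Stacking rule: highest base plus 50% of each additional charge. Highest is perjury at $6400. Additional: $4200 × 50% = $2100; $4750 × 50% = $2375. Combined base = $6400 + $4475 = $10875.
Net percentage adjustment: +5% +10% −25% +15% −40% = −35%. $10875 × 0.65 = $7068.75.
$7068.75 is within the $100000 maximum.
Result $7068.75 is below the minimum of $8500; bail is set at the minimum $8500.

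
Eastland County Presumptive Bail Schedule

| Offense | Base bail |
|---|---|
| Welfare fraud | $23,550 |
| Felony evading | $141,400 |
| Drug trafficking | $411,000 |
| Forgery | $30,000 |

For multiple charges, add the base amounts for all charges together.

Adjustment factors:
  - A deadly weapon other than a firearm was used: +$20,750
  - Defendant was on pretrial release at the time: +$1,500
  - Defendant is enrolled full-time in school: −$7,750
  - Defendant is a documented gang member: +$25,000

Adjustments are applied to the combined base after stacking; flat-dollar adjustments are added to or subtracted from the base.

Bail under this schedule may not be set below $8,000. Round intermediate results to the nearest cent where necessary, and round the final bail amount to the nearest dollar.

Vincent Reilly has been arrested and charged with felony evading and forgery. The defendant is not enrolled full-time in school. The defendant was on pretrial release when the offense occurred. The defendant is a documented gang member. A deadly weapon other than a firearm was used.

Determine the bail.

$218,650

Base amounts from the schedule: felony evading $141,400; forgery $30,000.
Stacking rule: sum of all bases. $141,400 + $30,000 = $171,400.
A deadly weapon other than a firearm was used (+$20,750 flat): $171,400 + $20,750 = $192,150.
Defendant was on pretrial release at the time (+$1,500 flat): $192,150 + $1,500 = $193,650.
Defendant is a documented gang member (+$25,000 flat): $193,650 + $25,000 = $218,650.
$218,650 is at or above the $8,000 minimum.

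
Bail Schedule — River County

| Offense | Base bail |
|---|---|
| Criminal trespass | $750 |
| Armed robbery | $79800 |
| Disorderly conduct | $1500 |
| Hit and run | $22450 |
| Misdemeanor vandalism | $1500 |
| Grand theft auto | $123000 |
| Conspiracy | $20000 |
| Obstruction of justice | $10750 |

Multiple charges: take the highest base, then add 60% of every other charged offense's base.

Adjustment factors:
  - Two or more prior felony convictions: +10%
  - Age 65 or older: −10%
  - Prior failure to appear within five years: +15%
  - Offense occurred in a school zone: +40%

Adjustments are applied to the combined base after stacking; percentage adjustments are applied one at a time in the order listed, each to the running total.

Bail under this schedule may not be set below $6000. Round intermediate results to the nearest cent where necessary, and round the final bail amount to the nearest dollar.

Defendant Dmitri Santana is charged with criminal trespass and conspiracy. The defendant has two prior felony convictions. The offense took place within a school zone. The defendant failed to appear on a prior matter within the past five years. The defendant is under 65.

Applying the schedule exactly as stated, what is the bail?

$36217

Base amounts from the schedule: criminal trespass $750; conspiracy $20000.
Stacking rule: highest base plus 60% of each additional charge. Highest is conspiracy at $20000. Additional: $750 × 60% = $450. Combined base = $20000 + $450 = $20450.
Two or more prior felony convictions (+10%): $20450 × 1.1 = $22495.
Prior failure to appear within five years (+15%): $22495 × 1.15 = $25869.25.
Offense occurred in a school zone (+40%): $25869.25 × 1.4 = $36216.95.
$36216.95 is at or above the $6000 minimum.
Rounded to the nearest dollar: $36217.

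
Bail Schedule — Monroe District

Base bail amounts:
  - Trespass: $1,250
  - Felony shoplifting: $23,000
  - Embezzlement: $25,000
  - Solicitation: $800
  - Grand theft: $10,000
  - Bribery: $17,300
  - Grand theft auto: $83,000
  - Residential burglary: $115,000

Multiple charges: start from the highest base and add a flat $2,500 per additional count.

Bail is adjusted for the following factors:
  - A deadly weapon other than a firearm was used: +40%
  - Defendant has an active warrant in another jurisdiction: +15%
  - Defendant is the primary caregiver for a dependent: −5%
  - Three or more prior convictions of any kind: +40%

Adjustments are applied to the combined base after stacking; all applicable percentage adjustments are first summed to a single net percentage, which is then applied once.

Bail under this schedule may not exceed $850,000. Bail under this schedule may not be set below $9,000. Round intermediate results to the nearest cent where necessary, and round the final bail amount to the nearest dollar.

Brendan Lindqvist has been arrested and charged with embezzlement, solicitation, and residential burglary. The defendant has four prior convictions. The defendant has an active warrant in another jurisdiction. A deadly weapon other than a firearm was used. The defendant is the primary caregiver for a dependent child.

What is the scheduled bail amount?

Base amounts from the schedule: embezzlement $25,000; solicitation $800; residential burglary $115,000.
Stacking rule: highest base plus $2,500 per additional charge. Highest is residential burglary at $115,000; 2 additional charges → +$5,000. Combined base = $120,000.
Net percentage adjustment: +40% +15% −5% +40% = +90%. $120,000 × 1.9 = $228,000.
$228,000 is within the $850,000 maximum.
$228,000 is at or above the $9,000 minimum.

$228,000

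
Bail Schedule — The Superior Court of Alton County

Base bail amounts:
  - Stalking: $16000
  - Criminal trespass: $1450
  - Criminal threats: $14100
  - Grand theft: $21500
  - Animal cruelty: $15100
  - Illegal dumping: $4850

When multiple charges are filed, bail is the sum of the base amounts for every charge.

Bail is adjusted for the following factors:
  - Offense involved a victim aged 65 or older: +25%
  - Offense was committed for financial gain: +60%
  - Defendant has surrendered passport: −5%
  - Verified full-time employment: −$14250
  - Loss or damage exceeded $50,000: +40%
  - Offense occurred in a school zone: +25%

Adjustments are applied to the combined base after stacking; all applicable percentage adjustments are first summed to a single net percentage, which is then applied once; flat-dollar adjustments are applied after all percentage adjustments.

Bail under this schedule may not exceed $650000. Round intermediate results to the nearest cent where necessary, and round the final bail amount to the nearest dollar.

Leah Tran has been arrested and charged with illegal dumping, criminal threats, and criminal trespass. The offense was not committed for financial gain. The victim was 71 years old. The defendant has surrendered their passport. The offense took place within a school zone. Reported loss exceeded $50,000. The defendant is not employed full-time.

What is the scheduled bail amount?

Base amounts from the schedule: illegal dumping $4850; criminal threats $14100; criminal trespass $1450.
Stacking rule: sum of all bases. $4850 + $14100 + $1450 = $20400.
Net percentage adjustment: +25% −5% +40% +25% = +85%. $20400 × 1.85 = $37740.
$37740 is within the $650000 maximum.

$37740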